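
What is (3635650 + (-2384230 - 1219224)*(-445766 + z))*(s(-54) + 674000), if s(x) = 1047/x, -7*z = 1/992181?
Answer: 9667356281824650778484128/8929629 ≈ 1.0826e+18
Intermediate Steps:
z = -1/6945267 (z = -⅐/992181 = -⅐*1/992181 = -1/6945267 ≈ -1.4398e-7)
(3635650 + (-2384230 - 1219224)*(-445766 + z))*(s(-54) + 674000) = (3635650 + (-2384230 - 1219224)*(-445766 - 1/6945267))*(1047/(-54) + 674000) = (3635650 - 3603454*(-3095963889523/6945267))*(1047*(-1/54) + 674000) = (3635650 + 11156163461557212442/6945267)*(-349/18 + 674000) = (11156188712117180992/6945267)*(12131651/18) = 9667356281824650778484128/8929629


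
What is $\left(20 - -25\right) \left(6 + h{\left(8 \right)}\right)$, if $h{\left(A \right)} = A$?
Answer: $630$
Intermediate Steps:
$\left(20 - -25\right) \left(6 + h{\left(8 \right)}\right) = \left(20 - -25\right) \left(6 + 8\right) = \left(20 + 25\right) 14 = 45 \cdot 14 = 630$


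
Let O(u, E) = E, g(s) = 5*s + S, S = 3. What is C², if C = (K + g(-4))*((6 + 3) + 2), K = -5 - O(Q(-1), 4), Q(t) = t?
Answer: 81796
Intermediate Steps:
g(s) = 3 + 5*s (g(s) = 5*s + 3 = 3 + 5*s)
K = -9 (K = -5 - 1*4 = -5 - 4 = -9)
C = -286 (C = (-9 + (3 + 5*(-4)))*((6 + 3) + 2) = (-9 + (3 - 20))*(9 + 2) = (-9 - 17)*11 = -26*11 = -286)
C² = (-286)² = 81796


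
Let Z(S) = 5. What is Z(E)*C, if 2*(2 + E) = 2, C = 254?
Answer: 1270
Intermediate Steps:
E = -1 (E = -2 + (½)*2 = -2 + 1 = -1)
Z(E)*C = 5*254 = 1270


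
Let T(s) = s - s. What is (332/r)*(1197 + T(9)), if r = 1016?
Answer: 99351/254 ≈ 391.15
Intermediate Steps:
T(s) = 0
(332/r)*(1197 + T(9)) = (332/1016)*(1197 + 0) = (332*(1/1016))*1197 = (83/254)*1197 = 99351/254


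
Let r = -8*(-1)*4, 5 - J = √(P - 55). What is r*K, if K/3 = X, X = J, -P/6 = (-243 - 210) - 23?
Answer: 480 - 96*√2801 ≈ -4600.8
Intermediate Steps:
P = 2856 (P = -6*((-243 - 210) - 23) = -6*(-453 - 23) = -6*(-476) = 2856)
J = 5 - √2801 (J = 5 - √(2856 - 55) = 5 - √2801 ≈ -47.924)
r = 32 (r = 8*4 = 32)
X = 5 - √2801 ≈ -47.924
K = 15 - 3*√2801 (K = 3*(5 - √2801) = 15 - 3*√2801 ≈ -143.77)
r*K = 32*(15 - 3*√2801) = 480 - 96*√2801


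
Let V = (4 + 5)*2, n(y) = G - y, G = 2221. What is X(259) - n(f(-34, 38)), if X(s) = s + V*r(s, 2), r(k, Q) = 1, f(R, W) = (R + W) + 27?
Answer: -1913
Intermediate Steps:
f(R, W) = 27 + R + W
n(y) = 2221 - y
V = 18 (V = 9*2 = 18)
X(s) = 18 + s (X(s) = s + 18*1 = s + 18 = 18 + s)
X(259) - n(f(-34, 38)) = (18 + 259) - (2221 - (27 - 34 + 38)) = 277 - (2221 - 1*31) = 277 - (2221 - 31) = 277 - 1*2190 = 277 - 2190 = -1913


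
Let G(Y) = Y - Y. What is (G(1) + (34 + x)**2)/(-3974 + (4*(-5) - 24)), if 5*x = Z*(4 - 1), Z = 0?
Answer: -578/2009 ≈ -0.28771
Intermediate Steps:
x = 0 (x = (0*(4 - 1))/5 = (0*3)/5 = (1/5)*0 = 0)
G(Y) = 0
(G(1) + (34 + x)**2)/(-3974 + (4*(-5) - 24)) = (0 + (34 + 0)**2)/(-3974 + (4*(-5) - 24)) = (0 + 34**2)/(-3974 + (-20 - 24)) = (0 + 1156)/(-3974 - 44) = 1156/(-4018) = 1156*(-1/4018) = -578/2009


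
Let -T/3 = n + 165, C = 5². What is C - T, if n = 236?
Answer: 1228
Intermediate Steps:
C = 25
T = -1203 (T = -3*(236 + 165) = -3*401 = -1203)
C - T = 25 - 1*(-1203) = 25 + 1203 = 1228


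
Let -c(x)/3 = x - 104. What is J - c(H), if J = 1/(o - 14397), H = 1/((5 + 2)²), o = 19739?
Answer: -81652421/261758 ≈ -311.94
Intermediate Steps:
H = 1/49 (H = 1/(7²) = 1/49 ≈ 0.020408)
c(x) = 312 - 3*x (c(x) = -3*(x - 104) = -3*(-104 + x) = 312 - 3*x)
J = 1/5342 (J = 1/(19739 - 14397) = 1/5342 ≈ 0.00018720)
J - c(H) = 1/5342 - (312 - 3*1/49) = 1/5342 - (312 - 3/49) = 1/5342 - 1*15285/49 = 1/5342 - 15285/49 = -81652421/261758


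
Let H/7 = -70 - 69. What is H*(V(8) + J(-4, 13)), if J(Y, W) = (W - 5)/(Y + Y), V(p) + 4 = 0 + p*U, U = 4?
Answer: -26271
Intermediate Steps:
V(p) = -4 + 4*p (V(p) = -4 + (0 + p*4) = -4 + (0 + 4*p) = -4 + 4*p)
H = -973 (H = 7*(-70 - 69) = 7*(-139) = -973)
J(Y, W) = (-5 + W)/(2*Y) (J(Y, W) = (-5 + W)/((2*Y)) = (-5 + W)*(1/(2*Y)) = (-5 + W)/(2*Y))
H*(V(8) + J(-4, 13)) = -973*((-4 + 4*8) + (½)*(-5 + 13)/(-4)) = -973*((-4 + 32) + (½)*(-¼)*8) = -973*(28 - 1) = -973*27 = -26271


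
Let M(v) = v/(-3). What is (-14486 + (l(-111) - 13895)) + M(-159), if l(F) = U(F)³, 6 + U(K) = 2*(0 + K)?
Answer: -11880680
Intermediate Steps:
M(v) = -v/3
U(K) = -6 + 2*K (U(K) = -6 + 2*(0 + K) = -6 + 2*K)
l(F) = (-6 + 2*F)³
(-14486 + (l(-111) - 13895)) + M(-159) = (-14486 + (8*(-3 - 111)³ - 13895)) - ⅓*(-159) = (-14486 + (8*(-114)³ - 13895)) + 53 = (-14486 + (8*(-1481544) - 13895)) + 53 = (-14486 + (-11852352 - 13895)) + 53 = (-14486 - 11866247) + 53 = -11880733 + 53 = -11880680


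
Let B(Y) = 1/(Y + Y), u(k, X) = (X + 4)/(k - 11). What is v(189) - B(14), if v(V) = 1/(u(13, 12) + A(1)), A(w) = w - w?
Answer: 5/56 ≈ 0.089286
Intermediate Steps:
A(w) = 0
u(k, X) = (4 + X)/(-11 + k)
B(Y) = 1/(2*Y)
v(V) = ⅛ (v(V) = 1/((4 + 12)/(-11 + 13) + 0) = 1/(16/2 + 0) = 1/((½)*16 + 0) = 1/(8 + 0) = 1/8 = ⅛)
v(189) - B(14) = ⅛ - 1/(2*14) = ⅛ - 1*1/28 = ⅛ - 1/28 = 5/56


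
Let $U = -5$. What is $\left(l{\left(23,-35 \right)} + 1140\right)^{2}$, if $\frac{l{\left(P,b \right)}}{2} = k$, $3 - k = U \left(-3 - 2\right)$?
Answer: $1201216$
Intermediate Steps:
$k = -22$ ($k = 3 - - 5 \left(-3 - 2\right) = 3 - \left(-5\right) \left(-5\right) = 3 - 25 = -22$)
$l{\left(P,b \right)} = -44$ ($l{\left(P,b \right)} = 2 \left(-22\right) = -44$)
$\left(l{\left(23,-35 \right)} + 1140\right)^{2} = \left(-44 + 1140\right)^{2} = 1096^{2} = 1201216$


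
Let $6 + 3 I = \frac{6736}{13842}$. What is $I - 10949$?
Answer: $- \frac{227372245}{20763} \approx -10951.0$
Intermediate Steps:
$I = - \frac{38158}{20763}$ ($I = -2 + \frac{6736 \cdot \frac{1}{13842}}{3} = -2 + \frac{1}{3} \cdot \frac{3368}{6921} = -2 + \frac{3368}{20763} = - \frac{38158}{20763} \approx -1.8378$)
$I - 10949 = - \frac{38158}{20763} - 10949 = - \frac{227372245}{20763}$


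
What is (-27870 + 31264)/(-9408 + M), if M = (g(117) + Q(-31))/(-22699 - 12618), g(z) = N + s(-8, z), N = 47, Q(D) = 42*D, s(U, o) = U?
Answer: -119865898/332261073 ≈ -0.36076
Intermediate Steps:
g(z) = 39 (g(z) = 47 - 8 = 39)
M = 1263/35317 (M = (39 + 42*(-31))/(-22699 - 12618) = (39 - 1302)/(-35317) = -1263*(-1/35317) = 1263/35317 ≈ 0.035762)
(-27870 + 31264)/(-9408 + M) = (-27870 + 31264)/(-9408 + 1263/35317) = 3394/(-332261073/35317) = 3394*(-35317/332261073) = -119865898/332261073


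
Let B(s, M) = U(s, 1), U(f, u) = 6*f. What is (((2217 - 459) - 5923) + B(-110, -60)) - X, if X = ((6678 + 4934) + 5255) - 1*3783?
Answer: -17909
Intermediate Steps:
B(s, M) = 6*s
X = 13084 (X = (11612 + 5255) - 3783 = 16867 - 3783 = 13084)
(((2217 - 459) - 5923) + B(-110, -60)) - X = (((2217 - 459) - 5923) + 6*(-110)) - 1*13084 = ((1758 - 5923) - 660) - 13084 = (-4165 - 660) - 13084 = -4825 - 13084 = -17909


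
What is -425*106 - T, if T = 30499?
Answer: -75549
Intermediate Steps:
-425*106 - T = -425*106 - 1*30499 = -45050 - 30499 = -75549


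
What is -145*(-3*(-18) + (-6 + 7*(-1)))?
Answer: -5945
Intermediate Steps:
-145*(-3*(-18) + (-6 + 7*(-1))) = -145*(54 + (-6 - 7)) = -145*(54 - 13) = -145*41 = -5945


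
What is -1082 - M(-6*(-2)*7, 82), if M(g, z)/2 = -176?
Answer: -730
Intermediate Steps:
M(g, z) = -352 (M(g, z) = 2*(-176) = -352)
-1082 - M(-6*(-2)*7, 82) = -1082 - 1*(-352) = -1082 + 352 = -730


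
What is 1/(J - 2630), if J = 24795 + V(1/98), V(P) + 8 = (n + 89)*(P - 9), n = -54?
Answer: 14/305793 ≈ 4.5783e-5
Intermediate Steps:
V(P) = -323 + 35*P (V(P) = -8 + (-54 + 89)*(P - 9) = -8 + 35*(-9 + P) = -8 + (-315 + 35*P) = -323 + 35*P)
J = 342613/14 (J = 24795 + (-323 + 35/98) = 24795 + (-323 + 35*(1/98)) = 24795 + (-323 + 5/14) = 24795 - 4517/14 = 342613/14 ≈ 24472.)
1/(J - 2630) = 1/(342613/14 - 2630) = 1/(305793/14) = 14/305793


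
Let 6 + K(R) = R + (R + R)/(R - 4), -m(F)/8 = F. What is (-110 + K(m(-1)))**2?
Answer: 10816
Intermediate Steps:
m(F) = -8*F
K(R) = -6 + R + 2*R/(-4 + R) (K(R) = -6 + (R + (R + R)/(R - 4)) = -6 + (R + (2*R)/(-4 + R)) = -6 + (R + 2*R/(-4 + R)) = -6 + R + 2*R/(-4 + R))
(-110 + K(m(-1)))**2 = (-110 + (24 + (-8*(-1))**2 - (-64)*(-1))/(-4 - 8*(-1)))**2 = (-110 + (24 + 8**2 - 8*8)/(-4 + 8))**2 = (-110 + (24 + 64 - 64)/4)**2 = (-110 + (1/4)*24)**2 = (-110 + 6)**2 = (-104)**2 = 10816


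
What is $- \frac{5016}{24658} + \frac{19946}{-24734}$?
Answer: $- \frac{153973553}{152472743} \approx -1.0098$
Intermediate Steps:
$- \frac{5016}{24658} + \frac{19946}{-24734} = \left(-5016\right) \frac{1}{24658} + 19946 \left(- \frac{1}{24734}\right) = - \frac{2508}{12329} - \frac{9973}{12367} = - \frac{153973553}{152472743}$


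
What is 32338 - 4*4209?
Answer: 15502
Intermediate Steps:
32338 - 4*4209 = 32338 - 16836 = 15502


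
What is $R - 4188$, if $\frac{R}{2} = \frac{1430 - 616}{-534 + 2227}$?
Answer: $- \frac{7088656}{1693} \approx -4187.0$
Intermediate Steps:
$R = \frac{1628}{1693}$ ($R = 2 \frac{1430 - 616}{-534 + 2227} = 2 \cdot \frac{814}{1693} = \frac{1628}{1693} \approx 0.96161$)
$R - 4188 = \frac{1628}{1693} - 4188 = - \frac{7088656}{1693}$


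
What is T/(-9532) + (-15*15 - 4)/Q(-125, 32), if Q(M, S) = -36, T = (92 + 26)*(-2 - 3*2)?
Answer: 554203/85788 ≈ 6.4601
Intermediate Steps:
T = -944 (T = 118*(-2 - 6) = 118*(-8) = -944)
T/(-9532) + (-15*15 - 4)/Q(-125, 32) = -944/(-9532) + (-15*15 - 4)/(-36) = -944*(-1/9532) + (-225 - 4)*(-1/36) = 236/2383 - 229*(-1/36) = 236/2383 + 229/36 = 554203/85788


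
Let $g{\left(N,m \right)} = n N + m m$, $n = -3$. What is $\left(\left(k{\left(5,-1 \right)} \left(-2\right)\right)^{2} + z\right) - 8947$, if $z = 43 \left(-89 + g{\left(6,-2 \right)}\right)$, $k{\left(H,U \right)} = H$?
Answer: $-13276$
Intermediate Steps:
$g{\left(N,m \right)} = m^{2} - 3 N$ ($g{\left(N,m \right)} = - 3 N + m m = - 3 N + m^{2} = m^{2} - 3 N$)
$z = -4429$ ($z = 43 \left(-89 + \left(\left(-2\right)^{2} - 18\right)\right) = 43 \left(-89 + \left(4 - 18\right)\right) = 43 \left(-89 - 14\right) = 43 \left(-103\right) = -4429$)
$\left(\left(k{\left(5,-1 \right)} \left(-2\right)\right)^{2} + z\right) - 8947 = \left(\left(5 \left(-2\right)\right)^{2} - 4429\right) - 8947 = \left(\left(-10\right)^{2} - 4429\right) - 8947 = \left(100 - 4429\right) - 8947 = -4329 - 8947 = -13276$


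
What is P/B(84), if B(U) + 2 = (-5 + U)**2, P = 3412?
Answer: 3412/6239 ≈ 0.54688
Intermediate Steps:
B(U) = -2 + (-5 + U)**2
P/B(84) = 3412/(-2 + (-5 + 84)**2) = 3412/(-2 + 79**2) = 3412/(-2 + 6241) = 3412/6239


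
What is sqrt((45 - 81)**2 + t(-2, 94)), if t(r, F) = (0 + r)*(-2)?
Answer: 10*sqrt(13) ≈ 36.056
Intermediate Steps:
t(r, F) = -2*r (t(r, F) = r*(-2) = -2*r)
sqrt((45 - 81)**2 + t(-2, 94)) = sqrt((45 - 81)**2 - 2*(-2)) = sqrt((-36)**2 + 4) = sqrt(1296 + 4) = sqrt(1300) = 10*sqrt(13)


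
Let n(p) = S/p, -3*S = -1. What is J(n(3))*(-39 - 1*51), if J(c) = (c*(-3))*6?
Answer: 180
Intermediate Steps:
S = ⅓ (S = -⅓*(-1) = ⅓ ≈ 0.33333)
n(p) = 1/(3*p)
J(c) = -18*c (J(c) = -3*c*6 = -18*c)
J(n(3))*(-39 - 1*51) = (-6/3)*(-39 - 1*51) = (-6/3)*(-39 - 51) = -18*⅑*(-90) = -2*(-90) = 180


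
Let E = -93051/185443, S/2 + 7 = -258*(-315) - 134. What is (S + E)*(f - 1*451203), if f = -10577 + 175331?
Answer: -8619112124740107/185443 ≈ -4.6479e+10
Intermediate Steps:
S = 162258 (S = -14 + 2*(-258*(-315) - 134) = -14 + 2*(81270 - 134) = -14 + 2*81136 = -14 + 162272 = 162258)
f = 164754
E = -93051/185443 (E = -93051*1/185443 = -93051/185443 ≈ -0.50178)
(S + E)*(f - 1*451203) = (162258 - 93051/185443)*(164754 - 1*451203) = 30089517243*(164754 - 451203)/185443 = (30089517243/185443)*(-286449) = -8619112124740107/185443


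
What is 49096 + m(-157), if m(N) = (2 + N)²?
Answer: 73121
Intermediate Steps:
49096 + m(-157) = 49096 + (2 - 157)² = 49096 + (-155)² = 49096 + 24025 = 73121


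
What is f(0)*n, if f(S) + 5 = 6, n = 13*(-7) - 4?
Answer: -95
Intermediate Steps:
n = -95 (n = -91 - 4 = -95)
f(S) = 1 (f(S) = -5 + 6 = 1)
f(0)*n = 1*(-95) = -95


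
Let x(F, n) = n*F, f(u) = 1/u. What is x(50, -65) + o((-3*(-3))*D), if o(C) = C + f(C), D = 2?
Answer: -58175/18 ≈ -3231.9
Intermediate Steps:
x(F, n) = F*n
o(C) = C + 1/C
x(50, -65) + o((-3*(-3))*D) = 50*(-65) + (-3*(-3)*2 + 1/(-3*(-3)*2)) = -3250 + (9*2 + 1/(9*2)) = -3250 + (18 + 1/18) = -3250 + 325/18 = -58175/18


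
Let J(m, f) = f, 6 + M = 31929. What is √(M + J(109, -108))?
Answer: 3*√3535 ≈ 178.37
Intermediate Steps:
M = 31923 (M = -6 + 31929 = 31923)
√(M + J(109, -108)) = √(31923 - 108) = √31815 = 3*√3535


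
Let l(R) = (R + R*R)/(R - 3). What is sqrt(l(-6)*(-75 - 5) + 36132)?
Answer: 2*sqrt(81897)/3 ≈ 190.78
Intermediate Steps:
l(R) = (R + R**2)/(-3 + R)
sqrt(l(-6)*(-75 - 5) + 36132) = sqrt((-6*(1 - 6)/(-3 - 6))*(-75 - 5) + 36132) = sqrt(-6*(-5)/(-9)*(-80) + 36132) = sqrt(-6*(-1/9)*(-5)*(-80) + 36132) = sqrt(-10/3*(-80) + 36132) = sqrt(800/3 + 36132) = sqrt(109196/3) = 2*sqrt(81897)/3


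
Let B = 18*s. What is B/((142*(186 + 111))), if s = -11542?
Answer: -11542/2343 ≈ -4.9262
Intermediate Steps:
B = -207756 (B = 18*(-11542) = -207756)
B/((142*(186 + 111))) = -207756*1/(142*(186 + 111)) = -207756/(142*297) = -207756/42174 = -207756*1/42174 = -11542/2343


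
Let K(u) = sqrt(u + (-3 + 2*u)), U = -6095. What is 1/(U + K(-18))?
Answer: -6095/37149082 - I*sqrt(57)/37149082 ≈ -0.00016407 - 2.0323e-7*I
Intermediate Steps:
K(u) = sqrt(-3 + 3*u)
1/(U + K(-18)) = 1/(-6095 + sqrt(-3 + 3*(-18))) = 1/(-6095 + sqrt(-3 - 54)) = 1/(-6095 + sqrt(-57)) = 1/(-6095 + I*sqrt(57))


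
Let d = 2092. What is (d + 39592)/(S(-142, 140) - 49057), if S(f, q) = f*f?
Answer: -41684/28893 ≈ -1.4427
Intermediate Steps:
S(f, q) = f²
(d + 39592)/(S(-142, 140) - 49057) = (2092 + 39592)/((-142)² - 49057) = 41684/(20164 - 49057) = 41684/(-28893) = 41684*(-1/28893) = -41684/28893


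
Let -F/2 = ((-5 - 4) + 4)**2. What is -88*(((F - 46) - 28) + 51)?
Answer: 6424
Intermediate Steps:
F = -50 (F = -2*((-5 - 4) + 4)**2 = -2*(-9 + 4)**2 = -2*(-5)**2 = -2*25 = -50)
-88*(((F - 46) - 28) + 51) = -88*(((-50 - 46) - 28) + 51) = -88*((-96 - 28) + 51) = -88*(-124 + 51) = -88*(-73) = 6424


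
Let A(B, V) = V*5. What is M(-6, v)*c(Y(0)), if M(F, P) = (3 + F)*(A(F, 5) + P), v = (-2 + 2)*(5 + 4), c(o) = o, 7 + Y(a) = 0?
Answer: 525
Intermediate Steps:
Y(a) = -7 (Y(a) = -7 + 0 = -7)
A(B, V) = 5*V
v = 0 (v = 0*9 = 0)
M(F, P) = (3 + F)*(25 + P) (M(F, P) = (3 + F)*(5*5 + P) = (3 + F)*(25 + P))
M(-6, v)*c(Y(0)) = (75 + 3*0 + 25*(-6) - 6*0)*(-7) = (75 + 0 - 150 + 0)*(-7) = -75*(-7) = 525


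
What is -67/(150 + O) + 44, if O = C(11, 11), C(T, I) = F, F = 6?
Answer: 6797/156 ≈ 43.570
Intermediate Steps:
C(T, I) = 6
O = 6
-67/(150 + O) + 44 = -67/(150 + 6) + 44 = -67/156 + 44 = 6797/156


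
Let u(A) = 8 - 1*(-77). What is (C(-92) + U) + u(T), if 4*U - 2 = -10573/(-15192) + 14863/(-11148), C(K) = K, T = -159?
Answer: -375941809/56453472 ≈ -6.6593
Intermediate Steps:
U = 19232495/56453472 (U = 1/2 + (-10573/(-15192) + 14863/(-11148))/4 = 1/2 + (-10573*(-1/15192) + 14863*(-1/11148))/4 = 1/2 + (10573/15192 - 14863/11148)/4 = 1/2 + (1/4)*(-8994241/14113368) = 1/2 - 8994241/56453472 = 19232495/56453472 ≈ 0.34068)
u(A) = 85 (u(A) = 8 + 77 = 85)
(C(-92) + U) + u(T) = (-92 + 19232495/56453472) + 85 = -5174486929/56453472 + 85 = -375941809/56453472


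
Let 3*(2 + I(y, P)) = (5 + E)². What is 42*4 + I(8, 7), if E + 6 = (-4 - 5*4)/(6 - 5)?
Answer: 1123/3 ≈ 374.33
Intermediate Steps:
E = -30 (E = -6 + (-4 - 5*4)/(6 - 5) = -6 + (-4 - 20)/1 = -6 - 24*1 = -6 - 24 = -30)
I(y, P) = 619/3 (I(y, P) = -2 + (5 - 30)²/3 = -2 + (⅓)*(-25)² = -2 + (⅓)*625 = -2 + 625/3 = 619/3)
42*4 + I(8, 7) = 42*4 + 619/3 = 168 + 619/3 = 1123/3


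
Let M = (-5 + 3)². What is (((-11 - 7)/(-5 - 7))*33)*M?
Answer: 198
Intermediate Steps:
M = 4 (M = (-2)² = 4)
(((-11 - 7)/(-5 - 7))*33)*M = (((-11 - 7)/(-5 - 7))*33)*4 = (-18/(-12)*33)*4 = (-18*(-1/12)*33)*4 = ((3/2)*33)*4 = (99/2)*4 = 198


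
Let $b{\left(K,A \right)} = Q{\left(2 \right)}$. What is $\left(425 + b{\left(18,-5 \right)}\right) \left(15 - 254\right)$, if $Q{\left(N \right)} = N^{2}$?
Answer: $-102531$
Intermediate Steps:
$b{\left(K,A \right)} = 4$ ($b{\left(K,A \right)} = 2^{2} = 4$)
$\left(425 + b{\left(18,-5 \right)}\right) \left(15 - 254\right) = \left(425 + 4\right) \left(15 - 254\right) = 429 \left(-239\right) = -102531$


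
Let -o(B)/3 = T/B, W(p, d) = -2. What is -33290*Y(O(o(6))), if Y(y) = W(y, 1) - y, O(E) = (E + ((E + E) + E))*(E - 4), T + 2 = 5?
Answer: 1165150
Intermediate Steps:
T = 3 (T = -2 + 5 = 3)
o(B) = -9/B
O(E) = 4*E*(-4 + E) (O(E) = (E + (2*E + E))*(-4 + E) = (E + 3*E)*(-4 + E) = (4*E)*(-4 + E) = 4*E*(-4 + E))
Y(y) = -2 - y
-33290*Y(O(o(6))) = -33290*(-2 - 4*(-9/6)*(-4 - 9/6)) = -33290*(-2 - 4*(-9*⅙)*(-4 - 9*⅙)) = -33290*(-2 - 4*(-3)*(-4 - 3/2)/2) = -33290*(-2 - 4*(-3)*(-11)/(2*2)) = -33290*(-2 - 1*33) = -33290*(-2 - 33) = -33290*(-35) = 1165150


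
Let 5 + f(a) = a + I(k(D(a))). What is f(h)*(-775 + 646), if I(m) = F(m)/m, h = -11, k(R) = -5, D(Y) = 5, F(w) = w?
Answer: 1935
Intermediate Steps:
I(m) = 1 (I(m) = m/m = 1)
f(a) = -4 + a (f(a) = -5 + (a + 1) = -5 + (1 + a) = -4 + a)
f(h)*(-775 + 646) = (-4 - 11)*(-775 + 646) = -15*(-129) = 1935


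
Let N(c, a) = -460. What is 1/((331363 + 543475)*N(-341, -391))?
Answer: -1/402425480 ≈ -2.4849e-9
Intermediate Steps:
1/((331363 + 543475)*N(-341, -391)) = 1/((331363 + 543475)*(-460)) = -1/460/874838 = (1/874838)*(-1/460) = -1/402425480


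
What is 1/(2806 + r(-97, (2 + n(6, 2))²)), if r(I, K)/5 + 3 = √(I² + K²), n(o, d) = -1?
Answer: 2791/7554431 - 5*√9410/7554431 ≈ 0.00030525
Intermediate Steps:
r(I, K) = -15 + 5*√(I² + K²)
1/(2806 + r(-97, (2 + n(6, 2))²)) = 1/(2806 + (-15 + 5*√((-97)² + ((2 - 1)²)²))) = 1/(2806 + (-15 + 5*√(9409 + (1²)²))) = 1/(2806 + (-15 + 5*√(9409 + 1²))) = 1/(2806 + (-15 + 5*√(9409 + 1))) = 1/(2806 + (-15 + 5*√9410)) = 1/(2791 + 5*√9410)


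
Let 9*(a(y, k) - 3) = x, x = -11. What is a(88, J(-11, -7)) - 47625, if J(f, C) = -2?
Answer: -428609/9 ≈ -47623.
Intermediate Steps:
a(y, k) = 16/9 (a(y, k) = 3 + (1/9)*(-11) = 3 - 11/9 = 16/9)
a(88, J(-11, -7)) - 47625 = 16/9 - 47625 = -428609/9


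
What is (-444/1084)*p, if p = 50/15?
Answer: -370/271 ≈ -1.3653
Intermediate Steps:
p = 10/3 (p = 50*(1/15) = 10/3 ≈ 3.3333)
(-444/1084)*p = -444/1084*(10/3) = -444*1/1084*(10/3) = -111/271*10/3 = -370/271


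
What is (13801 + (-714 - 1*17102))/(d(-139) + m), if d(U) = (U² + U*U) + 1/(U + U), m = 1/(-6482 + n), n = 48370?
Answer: -23377064480/224990396539 ≈ -0.10390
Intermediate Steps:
m = 1/41888 (m = 1/(-6482 + 48370) = 1/41888 ≈ 2.3873e-5)
d(U) = 1/(2*U) + 2*U² (d(U) = (U² + U²) + 1/(2*U) = 2*U² + 1/(2*U) = 1/(2*U) + 2*U²)
(13801 + (-714 - 1*17102))/(d(-139) + m) = (13801 + (-714 - 1*17102))/((½)*(1 + 4*(-139)³)/(-139) + 1/41888) = (13801 + (-714 - 17102))/((½)*(-1/139)*(1 + 4*(-2685619)) + 1/41888) = (13801 - 17816)/((½)*(-1/139)*(1 - 10742476) + 1/41888) = -4015/((½)*(-1/139)*(-10742475) + 1/41888) = -4015/(10742475/278 + 1/41888) = -4015/224990396539/5822432 = -4015*5822432/224990396539 = -23377064480/224990396539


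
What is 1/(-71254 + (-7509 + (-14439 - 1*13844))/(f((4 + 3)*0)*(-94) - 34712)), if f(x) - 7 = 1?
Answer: -4433/315864508 ≈ -1.4034e-5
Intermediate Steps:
f(x) = 8 (f(x) = 7 + 1 = 8)
1/(-71254 + (-7509 + (-14439 - 1*13844))/(f((4 + 3)*0)*(-94) - 34712)) = 1/(-71254 + (-7509 + (-14439 - 1*13844))/(8*(-94) - 34712)) = 1/(-71254 + (-7509 + (-14439 - 13844))/(-752 - 34712)) = 1/(-71254 + (-7509 - 28283)/(-35464)) = 1/(-71254 - 35792*(-1/35464)) = 1/(-71254 + 4474/4433) = 1/(-315864508/4433) = -4433/315864508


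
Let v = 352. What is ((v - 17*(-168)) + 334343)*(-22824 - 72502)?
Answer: -32177386626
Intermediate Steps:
((v - 17*(-168)) + 334343)*(-22824 - 72502) = ((352 - 17*(-168)) + 334343)*(-22824 - 72502) = ((352 + 2856) + 334343)*(-95326) = (3208 + 334343)*(-95326) = 337551*(-95326) = -32177386626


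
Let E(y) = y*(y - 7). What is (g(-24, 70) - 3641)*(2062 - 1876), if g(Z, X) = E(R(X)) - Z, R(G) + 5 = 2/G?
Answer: -810572934/1225 ≈ -6.6169e+5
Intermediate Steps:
R(G) = -5 + 2/G
E(y) = y*(-7 + y)
g(Z, X) = -Z + (-12 + 2/X)*(-5 + 2/X) (g(Z, X) = (-5 + 2/X)*(-7 + (-5 + 2/X)) - Z = (-5 + 2/X)*(-12 + 2/X) - Z = (-12 + 2/X)*(-5 + 2/X) - Z = -Z + (-12 + 2/X)*(-5 + 2/X))
(g(-24, 70) - 3641)*(2062 - 1876) = ((60 - 1*(-24) - 34/70 + 4/70²) - 3641)*(2062 - 1876) = ((60 + 24 - 34*1/70 + 4*(1/4900)) - 3641)*186 = ((60 + 24 - 17/35 + 1/1225) - 3641)*186 = (102306/1225 - 3641)*186 = -4357919/1225*186 = -810572934/1225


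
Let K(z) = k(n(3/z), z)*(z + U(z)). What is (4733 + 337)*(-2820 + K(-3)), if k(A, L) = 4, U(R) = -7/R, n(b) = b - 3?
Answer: -14310920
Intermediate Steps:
n(b) = -3 + b
K(z) = -28/z + 4*z (K(z) = 4*(z - 7/z) = -28/z + 4*z)
(4733 + 337)*(-2820 + K(-3)) = (4733 + 337)*(-2820 + (-28/(-3) + 4*(-3))) = 5070*(-2820 + (-28*(-⅓) - 12)) = 5070*(-2820 + (28/3 - 12)) = 5070*(-2820 - 8/3) = 5070*(-8468/3) = -14310920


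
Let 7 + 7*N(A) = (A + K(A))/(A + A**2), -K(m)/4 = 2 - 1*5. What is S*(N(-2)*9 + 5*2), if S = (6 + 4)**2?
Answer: 5200/7 ≈ 742.86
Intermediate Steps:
K(m) = 12 (K(m) = -4*(2 - 1*5) = -4*(2 - 5) = -4*(-3) = 12)
S = 100 (S = 10**2 = 100)
N(A) = -1 + (12 + A)/(7*(A + A**2)) (N(A) = -1 + ((A + 12)/(A + A**2))/7 = -1 + ((12 + A)/(A + A**2))/7 = -1 + (12 + A)/(7*(A + A**2)))
S*(N(-2)*9 + 5*2) = 100*(((1/7)*(12 - 7*(-2)**2 - 6*(-2))/(-2*(1 - 2)))*9 + 5*2) = 100*(((1/7)*(-1/2)*(12 - 7*4 + 12)/(-1))*9 + 10) = 100*(((1/7)*(-1/2)*(-1)*(12 - 28 + 12))*9 + 10) = 100*(((1/7)*(-1/2)*(-1)*(-4))*9 + 10) = 100*(-2/7*9 + 10) = 100*(-18/7 + 10) = 100*(52/7) = 5200/7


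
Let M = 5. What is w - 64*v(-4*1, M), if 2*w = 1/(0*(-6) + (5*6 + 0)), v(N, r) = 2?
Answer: -7679/60 ≈ -127.98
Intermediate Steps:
w = 1/60 (w = 1/(2*(0*(-6) + (5*6 + 0))) = 1/(2*(0 + (30 + 0))) = 1/(2*(0 + 30)) = (1/2)/30 = (1/2)*(1/30) = 1/60 ≈ 0.016667)
w - 64*v(-4*1, M) = 1/60 - 64*2 = 1/60 - 128 = -7679/60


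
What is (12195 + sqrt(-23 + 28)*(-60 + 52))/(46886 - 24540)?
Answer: 12195/22346 - 4*sqrt(5)/11173 ≈ 0.54494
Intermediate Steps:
(12195 + sqrt(-23 + 28)*(-60 + 52))/(46886 - 24540) = (12195 + sqrt(5)*(-8))/22346 = (12195 - 8*sqrt(5))*(1/22346) = 12195/22346 - 4*sqrt(5)/11173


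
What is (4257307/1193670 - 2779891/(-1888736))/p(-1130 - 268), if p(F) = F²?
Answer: 5679600741961/2203128783149466240 ≈ 2.5780e-6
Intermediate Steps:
(4257307/1193670 - 2779891/(-1888736))/p(-1130 - 268) = (4257307/1193670 - 2779891/(-1888736))/((-1130 - 268)²) = (4257307*(1/1193670) - 2779891*(-1/1888736))/((-1398)²) = (4257307/1193670 + 2779891/1888736)/1954404 = (5679600741961/1127263750560)*(1/1954404) = 5679600741961/2203128783149466240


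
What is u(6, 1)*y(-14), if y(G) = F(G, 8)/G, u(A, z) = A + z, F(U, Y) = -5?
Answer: 5/2 ≈ 2.5000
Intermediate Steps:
y(G) = -5/G
u(6, 1)*y(-14) = (6 + 1)*(-5/(-14)) = 7*(-5*(-1/14)) = 7*(5/14) = 5/2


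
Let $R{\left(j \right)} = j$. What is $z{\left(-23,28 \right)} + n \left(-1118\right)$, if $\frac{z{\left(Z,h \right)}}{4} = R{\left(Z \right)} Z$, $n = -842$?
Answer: $943472$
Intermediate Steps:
$z{\left(Z,h \right)} = 4 Z^{2}$ ($z{\left(Z,h \right)} = 4 Z Z = 4 Z^{2}$)
$z{\left(-23,28 \right)} + n \left(-1118\right) = 4 \left(-23\right)^{2} - -941356 = 4 \cdot 529 + 941356 = 2116 + 941356 = 943472$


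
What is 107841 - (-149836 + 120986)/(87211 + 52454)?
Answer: 3012328423/27933 ≈ 1.0784e+5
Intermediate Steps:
107841 - (-149836 + 120986)/(87211 + 52454) = 107841 - (-28850)/139665 = 107841 - 1*(-5770/27933) = 107841 + 5770/27933 = 3012328423/27933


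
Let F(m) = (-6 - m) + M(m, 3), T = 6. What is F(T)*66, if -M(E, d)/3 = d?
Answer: -1386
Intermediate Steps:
M(E, d) = -3*d
F(m) = -15 - m (F(m) = (-6 - m) - 3*3 = (-6 - m) - 9 = -15 - m)
F(T)*66 = (-15 - 1*6)*66 = (-15 - 6)*66 = -21*66 = -1386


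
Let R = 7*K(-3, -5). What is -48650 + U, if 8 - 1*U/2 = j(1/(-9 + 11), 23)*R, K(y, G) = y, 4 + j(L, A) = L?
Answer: -48781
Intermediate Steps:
j(L, A) = -4 + L
R = -21 (R = 7*(-3) = -21)
U = -131 (U = 16 - 2*(-4 + 1/(-9 + 11))*(-21) = 16 - 2*(-4 + 1/2)*(-21) = 16 - (-7)*(-21) = 16 - 2*147/2 = 16 - 147 = -131)
-48650 + U = -48650 - 131 = -48781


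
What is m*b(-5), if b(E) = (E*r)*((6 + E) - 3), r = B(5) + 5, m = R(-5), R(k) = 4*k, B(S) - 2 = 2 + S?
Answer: -2800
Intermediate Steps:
B(S) = 4 + S (B(S) = 2 + (2 + S) = 4 + S)
m = -20 (m = 4*(-5) = -20)
r = 14 (r = (4 + 5) + 5 = 9 + 5 = 14)
b(E) = 14*E*(3 + E) (b(E) = (E*14)*((6 + E) - 3) = (14*E)*(3 + E) = 14*E*(3 + E))
m*b(-5) = -280*(-5)*(3 - 5) = -280*(-5)*(-2) = -20*140 = -2800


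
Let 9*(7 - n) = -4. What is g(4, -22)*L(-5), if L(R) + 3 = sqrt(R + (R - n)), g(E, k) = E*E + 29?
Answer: -135 + 15*I*sqrt(157) ≈ -135.0 + 187.95*I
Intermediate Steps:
n = 67/9 (n = 7 - 1/9*(-4) = 7 + 4/9 = 67/9 ≈ 7.4444)
g(E, k) = 29 + E**2 (g(E, k) = E**2 + 29 = 29 + E**2)
L(R) = -3 + sqrt(-67/9 + 2*R) (L(R) = -3 + sqrt(R + (R - 1*67/9)) = -3 + sqrt(R + (R - 67/9)) = -3 + sqrt(R + (-67/9 + R)) = -3 + sqrt(-67/9 + 2*R))
g(4, -22)*L(-5) = (29 + 4**2)*(-3 + sqrt(-67 + 18*(-5))/3) = (29 + 16)*(-3 + sqrt(-67 - 90)/3) = 45*(-3 + sqrt(-157)/3) = 45*(-3 + (I*sqrt(157))/3) = 45*(-3 + I*sqrt(157)/3) = -135 + 15*I*sqrt(157)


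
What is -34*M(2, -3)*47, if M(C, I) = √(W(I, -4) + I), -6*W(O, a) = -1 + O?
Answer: -1598*I*√21/3 ≈ -2441.0*I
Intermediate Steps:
W(O, a) = ⅙ - O/6 (W(O, a) = -(-1 + O)/6 = ⅙ - O/6)
M(C, I) = √(⅙ + 5*I/6) (M(C, I) = √((⅙ - I/6) + I) = √(⅙ + 5*I/6))
-34*M(2, -3)*47 = -17*√(6 + 30*(-3))/3*47 = -17*√(6 - 90)/3*47 = -17*√(-84)/3*47 = -17*2*I*√21/3*47 = -34*I*√21/3*47 = -1598*I*√21/3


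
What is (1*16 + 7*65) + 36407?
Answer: 36878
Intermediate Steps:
(1*16 + 7*65) + 36407 = (16 + 455) + 36407 = 471 + 36407 = 36878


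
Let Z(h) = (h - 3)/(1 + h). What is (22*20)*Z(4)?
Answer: 88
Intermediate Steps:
Z(h) = (-3 + h)/(1 + h)
(22*20)*Z(4) = (22*20)*((-3 + 4)/(1 + 4)) = 440*(1/5) = 440*((⅕)*1) = 440*(⅕) = 88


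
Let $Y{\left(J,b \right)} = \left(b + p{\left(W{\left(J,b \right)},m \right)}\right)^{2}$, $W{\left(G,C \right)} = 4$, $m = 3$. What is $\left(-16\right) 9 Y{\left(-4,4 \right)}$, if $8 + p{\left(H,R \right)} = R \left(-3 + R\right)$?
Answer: $-2304$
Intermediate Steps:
$p{\left(H,R \right)} = -8 + R \left(-3 + R\right)$
$Y{\left(J,b \right)} = \left(-8 + b\right)^{2}$ ($Y{\left(J,b \right)} = \left(b - \left(17 - 9\right)\right)^{2} = \left(b - 8\right)^{2} = \left(-8 + b\right)^{2}$)
$\left(-16\right) 9 Y{\left(-4,4 \right)} = \left(-16\right) 9 \left(-8 + 4\right)^{2} = - 144 \left(-4\right)^{2} = \left(-144\right) 16 = -2304$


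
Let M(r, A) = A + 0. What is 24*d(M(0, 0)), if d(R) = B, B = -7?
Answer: -168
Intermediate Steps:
M(r, A) = A
d(R) = -7
24*d(M(0, 0)) = 24*(-7) = -168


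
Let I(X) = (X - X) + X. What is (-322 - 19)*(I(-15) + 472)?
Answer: -155837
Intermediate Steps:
I(X) = X (I(X) = 0 + X = X)
(-322 - 19)*(I(-15) + 472) = (-322 - 19)*(-15 + 472) = -341*457 = -155837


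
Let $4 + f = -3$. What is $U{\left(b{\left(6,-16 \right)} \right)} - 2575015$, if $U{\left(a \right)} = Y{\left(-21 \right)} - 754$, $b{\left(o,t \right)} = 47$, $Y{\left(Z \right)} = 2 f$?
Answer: $-2575783$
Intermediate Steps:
$f = -7$ ($f = -4 - 3 = -7$)
$Y{\left(Z \right)} = -14$ ($Y{\left(Z \right)} = 2 \left(-7\right) = -14$)
$U{\left(a \right)} = -768$ ($U{\left(a \right)} = -14 - 754 = -768$)
$U{\left(b{\left(6,-16 \right)} \right)} - 2575015 = -768 - 2575015 = -2575783$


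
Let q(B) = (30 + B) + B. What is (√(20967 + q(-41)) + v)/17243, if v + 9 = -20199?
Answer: -20208/17243 + √20915/17243 ≈ -1.1636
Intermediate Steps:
v = -20208 (v = -9 - 20199 = -20208)
q(B) = 30 + 2*B
(√(20967 + q(-41)) + v)/17243 = (√(20967 + (30 + 2*(-41))) - 20208)/17243 = (√(20967 + (30 - 82)) - 20208)*(1/17243) = (√(20967 - 52) - 20208)*(1/17243) = (√20915 - 20208)*(1/17243) = (-20208 + √20915)*(1/17243) = -20208/17243 + √20915/17243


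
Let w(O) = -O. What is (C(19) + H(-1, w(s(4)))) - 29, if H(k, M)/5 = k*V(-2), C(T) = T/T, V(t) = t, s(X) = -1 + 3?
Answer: -18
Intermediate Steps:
s(X) = 2
C(T) = 1
H(k, M) = -10*k (H(k, M) = 5*(k*(-2)) = 5*(-2*k) = -10*k)
(C(19) + H(-1, w(s(4)))) - 29 = (1 - 10*(-1)) - 29 = (1 + 10) - 29 = 11 - 29 = -18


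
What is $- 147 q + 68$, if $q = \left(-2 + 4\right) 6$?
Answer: $-1696$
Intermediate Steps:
$q = 12$ ($q = 2 \cdot 6 = 12$)
$- 147 q + 68 = \left(-147\right) 12 + 68 = -1764 + 68 = -1696$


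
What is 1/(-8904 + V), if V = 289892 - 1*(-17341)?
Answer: 1/298329 ≈ 3.3520e-6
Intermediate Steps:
V = 307233 (V = 289892 + 17341 = 307233)
1/(-8904 + V) = 1/(-8904 + 307233) = 1/298329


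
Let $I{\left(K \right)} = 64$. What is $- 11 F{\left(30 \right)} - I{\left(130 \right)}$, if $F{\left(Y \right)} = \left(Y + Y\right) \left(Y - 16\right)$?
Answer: $-9304$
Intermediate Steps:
$F{\left(Y \right)} = 2 Y \left(-16 + Y\right)$
$- 11 F{\left(30 \right)} - I{\left(130 \right)} = - 11 \cdot 2 \cdot 30 \left(-16 + 30\right) - 64 = - 11 \cdot 2 \cdot 30 \cdot 14 - 64 = \left(-11\right) 840 - 64 = -9240 - 64 = -9304$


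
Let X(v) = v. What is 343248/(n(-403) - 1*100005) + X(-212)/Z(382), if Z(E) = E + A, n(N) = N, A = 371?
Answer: -34969030/9450903 ≈ -3.7001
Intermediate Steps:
Z(E) = 371 + E (Z(E) = E + 371 = 371 + E)
343248/(n(-403) - 1*100005) + X(-212)/Z(382) = 343248/(-403 - 1*100005) - 212/(371 + 382) = 343248/(-403 - 100005) - 212/753 = 343248/(-100408) - 212*1/753 = 343248*(-1/100408) - 212/753 = -42906/12551 - 212/753 = -34969030/9450903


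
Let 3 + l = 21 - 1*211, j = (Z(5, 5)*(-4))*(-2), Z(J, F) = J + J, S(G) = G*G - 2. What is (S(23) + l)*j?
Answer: 26720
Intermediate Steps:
S(G) = -2 + G² (S(G) = G² - 2 = -2 + G²)
Z(J, F) = 2*J
j = 80 (j = ((2*5)*(-4))*(-2) = (10*(-4))*(-2) = -40*(-2) = 80)
l = -193 (l = -3 + (21 - 1*211) = -3 + (21 - 211) = -3 - 190 = -193)
(S(23) + l)*j = ((-2 + 23²) - 193)*80 = ((-2 + 529) - 193)*80 = (527 - 193)*80 = 334*80 = 26720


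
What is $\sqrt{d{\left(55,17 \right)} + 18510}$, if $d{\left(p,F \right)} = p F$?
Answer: $\sqrt{19445} \approx 139.45$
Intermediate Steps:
$d{\left(p,F \right)} = F p$
$\sqrt{d{\left(55,17 \right)} + 18510} = \sqrt{17 \cdot 55 + 18510} = \sqrt{935 + 18510} = \sqrt{19445}$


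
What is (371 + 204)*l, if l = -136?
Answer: -78200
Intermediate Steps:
(371 + 204)*l = (371 + 204)*(-136) = 575*(-136) = -78200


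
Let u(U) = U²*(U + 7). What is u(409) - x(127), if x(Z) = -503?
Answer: 69589399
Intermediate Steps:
u(U) = U²*(7 + U)
u(409) - x(127) = 409²*(7 + 409) - 1*(-503) = 167281*416 + 503 = 69588896 + 503 = 69589399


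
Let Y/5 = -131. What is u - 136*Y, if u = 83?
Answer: 89163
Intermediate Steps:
Y = -655 (Y = 5*(-131) = -655)
u - 136*Y = 83 - 136*(-655) = 83 + 89080 = 89163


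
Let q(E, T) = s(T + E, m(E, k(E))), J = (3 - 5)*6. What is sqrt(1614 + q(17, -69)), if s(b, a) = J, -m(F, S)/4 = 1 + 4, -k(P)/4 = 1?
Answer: 3*sqrt(178) ≈ 40.025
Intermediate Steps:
k(P) = -4 (k(P) = -4*1 = -4)
m(F, S) = -20 (m(F, S) = -4*(1 + 4) = -4*5 = -20)
J = -12 (J = -2*6 = -12)
s(b, a) = -12
q(E, T) = -12
sqrt(1614 + q(17, -69)) = sqrt(1614 - 12) = sqrt(1602) = 3*sqrt(178)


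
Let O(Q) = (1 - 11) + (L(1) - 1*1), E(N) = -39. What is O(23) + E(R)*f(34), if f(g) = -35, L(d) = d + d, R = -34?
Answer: 1356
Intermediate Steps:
L(d) = 2*d
O(Q) = -9 (O(Q) = (1 - 11) + (2*1 - 1*1) = -10 + (2 - 1) = -10 + 1 = -9)
O(23) + E(R)*f(34) = -9 - 39*(-35) = -9 + 1365 = 1356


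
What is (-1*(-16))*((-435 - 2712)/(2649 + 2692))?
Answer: -50352/5341 ≈ -9.4274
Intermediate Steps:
(-1*(-16))*((-435 - 2712)/(2649 + 2692)) = 16*(-3147/5341) = -50352/5341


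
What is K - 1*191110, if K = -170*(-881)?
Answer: -41340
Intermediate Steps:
K = 149770
K - 1*191110 = 149770 - 1*191110 = 149770 - 191110 = -41340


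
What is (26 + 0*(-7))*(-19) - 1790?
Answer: -2284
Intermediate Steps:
(26 + 0*(-7))*(-19) - 1790 = (26 + 0)*(-19) - 1790 = 26*(-19) - 1790 = -494 - 1790 = -2284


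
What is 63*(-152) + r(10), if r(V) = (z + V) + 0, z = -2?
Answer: -9568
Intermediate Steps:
r(V) = -2 + V (r(V) = (-2 + V) + 0 = -2 + V)
63*(-152) + r(10) = 63*(-152) + (-2 + 10) = -9576 + 8 = -9568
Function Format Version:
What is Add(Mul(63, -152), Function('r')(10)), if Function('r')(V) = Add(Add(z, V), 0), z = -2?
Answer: -9568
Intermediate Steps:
Function('r')(V) = Add(-2, V) (Function('r')(V) = Add(Add(-2, V), 0) = Add(-2, V))
Add(Mul(63, -152), Function('r')(10)) = Add(Mul(63, -152), Add(-2, 10)) = Add(-9576, 8) = -9568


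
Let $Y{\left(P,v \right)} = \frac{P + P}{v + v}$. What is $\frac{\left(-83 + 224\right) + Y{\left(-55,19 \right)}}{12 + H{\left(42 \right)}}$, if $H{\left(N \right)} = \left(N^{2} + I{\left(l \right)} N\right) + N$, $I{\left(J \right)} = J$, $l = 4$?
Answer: $\frac{1312}{18867} \approx 0.069539$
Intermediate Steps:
$H{\left(N \right)} = N^{2} + 5 N$ ($H{\left(N \right)} = \left(N^{2} + 4 N\right) + N = N^{2} + 5 N$)
$Y{\left(P,v \right)} = \frac{P}{v}$ ($Y{\left(P,v \right)} = \frac{2 P}{2 v} = 2 P \frac{1}{2 v} = \frac{P}{v}$)
$\frac{\left(-83 + 224\right) + Y{\left(-55,19 \right)}}{12 + H{\left(42 \right)}} = \frac{\left(-83 + 224\right) - \frac{55}{19}}{12 + 42 \left(5 + 42\right)} = \frac{141 - \frac{55}{19}}{12 + 42 \cdot 47} = \frac{141 - \frac{55}{19}}{12 + 1974} = \frac{2624}{19 \cdot 1986} = \frac{2624}{19} \cdot \frac{1}{1986} = \frac{1312}{18867}$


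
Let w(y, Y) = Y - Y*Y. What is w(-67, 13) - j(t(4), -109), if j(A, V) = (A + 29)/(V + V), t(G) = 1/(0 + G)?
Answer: -135915/872 ≈ -155.87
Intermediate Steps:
w(y, Y) = Y - Y**2
t(G) = 1/G
j(A, V) = (29 + A)/(2*V) (j(A, V) = (29 + A)/((2*V)) = (29 + A)*(1/(2*V)) = (29 + A)/(2*V))
w(-67, 13) - j(t(4), -109) = 13*(1 - 1*13) - (29 + 1/4)/(2*(-109)) = 13*(1 - 13) - (-1)*(29 + 1/4)/(2*109) = 13*(-12) - (-1)*117/(2*109*4) = -156 - 1*(-117/872) = -156 + 117/872 = -135915/872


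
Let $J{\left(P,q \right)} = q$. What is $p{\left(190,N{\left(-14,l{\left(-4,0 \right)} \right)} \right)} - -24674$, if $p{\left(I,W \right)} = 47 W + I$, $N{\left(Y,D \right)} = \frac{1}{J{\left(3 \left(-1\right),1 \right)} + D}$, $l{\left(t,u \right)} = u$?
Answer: $24911$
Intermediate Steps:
$N{\left(Y,D \right)} = \frac{1}{1 + D}$
$p{\left(I,W \right)} = I + 47 W$
$p{\left(190,N{\left(-14,l{\left(-4,0 \right)} \right)} \right)} - -24674 = \left(190 + \frac{47}{1 + 0}\right) - -24674 = \left(190 + \frac{47}{1}\right) + 24674 = \left(190 + 47 \cdot 1\right) + 24674 = \left(190 + 47\right) + 24674 = 237 + 24674 = 24911$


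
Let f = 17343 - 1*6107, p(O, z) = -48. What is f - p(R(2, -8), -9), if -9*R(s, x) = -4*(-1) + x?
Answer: 11284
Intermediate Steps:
R(s, x) = -4/9 - x/9 (R(s, x) = -(-4*(-1) + x)/9 = -(4 + x)/9 = -4/9 - x/9)
f = 11236 (f = 17343 - 6107 = 11236)
f - p(R(2, -8), -9) = 11236 - 1*(-48) = 11236 + 48 = 11284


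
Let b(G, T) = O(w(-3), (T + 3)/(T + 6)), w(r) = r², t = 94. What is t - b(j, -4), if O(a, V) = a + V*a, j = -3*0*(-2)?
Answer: 179/2 ≈ 89.500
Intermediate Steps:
j = 0 (j = 0*(-2) = 0)
b(G, T) = 9 + 9*(3 + T)/(6 + T) (b(G, T) = (-3)²*(1 + (T + 3)/(T + 6)) = 9*(1 + (3 + T)/(6 + T)) = 9 + 9*(3 + T)/(6 + T))
t - b(j, -4) = 94 - 9*(9 + 2*(-4))/(6 - 4) = 94 - 9*(9 - 8)/2 = 94 - 9/2 = 179/2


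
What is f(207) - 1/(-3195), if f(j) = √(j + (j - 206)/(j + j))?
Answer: 1/3195 + √3942154/138 ≈ 14.388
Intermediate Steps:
f(j) = √(j + (-206 + j)/(2*j)) (f(j) = √(j + (-206 + j)/((2*j))) = √(j + (-206 + j)*(1/(2*j))) = √(j + (-206 + j)/(2*j)))
f(207) - 1/(-3195) = √(2 - 412/207 + 4*207)/2 - 1/(-3195) = √(2 - 412*1/207 + 828)/2 - 1*(-1/3195) = √(2 - 412/207 + 828)/2 + 1/3195 = √(171398/207)/2 + 1/3195 = (√3942154/69)/2 + 1/3195 = √3942154/138 + 1/3195 = 1/3195 + √3942154/138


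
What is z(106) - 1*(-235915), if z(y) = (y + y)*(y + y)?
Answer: 280859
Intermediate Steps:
z(y) = 4*y² (z(y) = (2*y)*(2*y) = 4*y²)
z(106) - 1*(-235915) = 4*106² - 1*(-235915) = 4*11236 + 235915 = 44944 + 235915 = 280859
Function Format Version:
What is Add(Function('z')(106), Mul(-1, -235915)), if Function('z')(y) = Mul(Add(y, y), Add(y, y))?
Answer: 280859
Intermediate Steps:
Function('z')(y) = Mul(4, Pow(y, 2)) (Function('z')(y) = Mul(Mul(2, y), Mul(2, y)) = Mul(4, Pow(y, 2)))
Add(Function('z')(106), Mul(-1, -235915)) = Add(Mul(4, Pow(106, 2)), Mul(-1, -235915)) = Add(Mul(4, 11236), 235915) = Add(44944, 235915) = 280859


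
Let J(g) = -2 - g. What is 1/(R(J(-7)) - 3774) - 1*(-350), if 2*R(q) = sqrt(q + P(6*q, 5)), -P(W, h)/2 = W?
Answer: 19940310554/56972359 - 2*I*sqrt(55)/56972359 ≈ 350.0 - 2.6034e-7*I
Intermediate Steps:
P(W, h) = -2*W
R(q) = sqrt(11)*sqrt(-q)/2 (R(q) = sqrt(q - 12*q)/2 = sqrt(-11*q)/2 = (sqrt(11)*sqrt(-q))/2 = sqrt(11)*sqrt(-q)/2)
1/(R(J(-7)) - 3774) - 1*(-350) = 1/(sqrt(11)*sqrt(-(-2 - 1*(-7)))/2 - 3774) - 1*(-350) = 1/(sqrt(11)*sqrt(-(-2 + 7))/2 - 3774) + 350 = 1/(sqrt(11)*sqrt(-1*5)/2 - 3774) + 350 = 1/(sqrt(11)*sqrt(-5)/2 - 3774) + 350 = 1/(sqrt(11)*(I*sqrt(5))/2 - 3774) + 350 = 1/(I*sqrt(55)/2 - 3774) + 350 = 1/(-3774 + I*sqrt(55)/2) + 350 = 350 + 1/(-3774 + I*sqrt(55)/2)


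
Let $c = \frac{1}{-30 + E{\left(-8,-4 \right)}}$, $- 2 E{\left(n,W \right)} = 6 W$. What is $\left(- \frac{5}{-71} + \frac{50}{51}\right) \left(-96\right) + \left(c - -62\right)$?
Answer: $- \frac{845875}{21726} \approx -38.934$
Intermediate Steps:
$E{\left(n,W \right)} = - 3 W$ ($E{\left(n,W \right)} = - \frac{6 W}{2} = - 3 W$)
$c = - \frac{1}{18}$ ($c = \frac{1}{-30 - -12} = \frac{1}{-30 + 12} = \frac{1}{-18} = - \frac{1}{18} \approx -0.055556$)
$\left(- \frac{5}{-71} + \frac{50}{51}\right) \left(-96\right) + \left(c - -62\right) = \left(- \frac{5}{-71} + \frac{50}{51}\right) \left(-96\right) - - \frac{1115}{18} = \left(\left(-5\right) \left(- \frac{1}{71}\right) + 50 \cdot \frac{1}{51}\right) \left(-96\right) + \left(- \frac{1}{18} + 62\right) = \left(\frac{5}{71} + \frac{50}{51}\right) \left(-96\right) + \frac{1115}{18} = \frac{3805}{3621} \left(-96\right) + \frac{1115}{18} = - \frac{121760}{1207} + \frac{1115}{18} = - \frac{845875}{21726}$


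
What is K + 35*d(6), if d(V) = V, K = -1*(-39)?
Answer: 249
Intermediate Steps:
K = 39
K + 35*d(6) = 39 + 35*6 = 39 + 210 = 249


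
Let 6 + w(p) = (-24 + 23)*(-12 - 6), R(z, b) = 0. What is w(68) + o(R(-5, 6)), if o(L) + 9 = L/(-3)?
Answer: 3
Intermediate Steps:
w(p) = 12 (w(p) = -6 + (-24 + 23)*(-12 - 6) = -6 - 1*(-18) = -6 + 18 = 12)
o(L) = -9 - L/3 (o(L) = -9 + L/(-3) = -9 + L*(-⅓) = -9 - L/3)
w(68) + o(R(-5, 6)) = 12 + (-9 - ⅓*0) = 12 + (-9 + 0) = 12 - 9 = 3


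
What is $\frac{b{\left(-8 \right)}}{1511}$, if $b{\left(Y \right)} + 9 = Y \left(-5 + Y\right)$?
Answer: $\frac{95}{1511} \approx 0.062872$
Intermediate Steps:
$b{\left(Y \right)} = -9 + Y \left(-5 + Y\right)$
$\frac{b{\left(-8 \right)}}{1511} = \frac{-9 + \left(-8\right)^{2} - -40}{1511} = \left(-9 + 64 + 40\right) \frac{1}{1511} = 95 \cdot \frac{1}{1511} = \frac{95}{1511}$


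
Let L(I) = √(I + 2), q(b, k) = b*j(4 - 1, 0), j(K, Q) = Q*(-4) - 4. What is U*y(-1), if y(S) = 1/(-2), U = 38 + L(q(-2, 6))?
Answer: -19 - √10/2 ≈ -20.581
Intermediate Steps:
j(K, Q) = -4 - 4*Q (j(K, Q) = -4*Q - 4 = -4 - 4*Q)
q(b, k) = -4*b (q(b, k) = b*(-4 - 4*0) = b*(-4 + 0) = b*(-4) = -4*b)
L(I) = √(2 + I)
U = 38 + √10 (U = 38 + √(2 - 4*(-2)) = 38 + √(2 + 8) = 38 + √10 ≈ 41.162)
y(S) = -½
U*y(-1) = (38 + √10)*(-½) = -19 - √10/2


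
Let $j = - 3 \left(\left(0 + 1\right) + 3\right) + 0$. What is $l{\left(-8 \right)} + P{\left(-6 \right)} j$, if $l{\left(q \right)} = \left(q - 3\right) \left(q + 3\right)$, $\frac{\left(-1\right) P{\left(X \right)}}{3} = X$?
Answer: $-161$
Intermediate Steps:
$P{\left(X \right)} = - 3 X$
$l{\left(q \right)} = \left(-3 + q\right) \left(3 + q\right)$
$j = -12$ ($j = - 3 \left(1 + 3\right) + 0 = \left(-3\right) 4 + 0 = -12 + 0 = -12$)
$l{\left(-8 \right)} + P{\left(-6 \right)} j = \left(-9 + \left(-8\right)^{2}\right) + \left(-3\right) \left(-6\right) \left(-12\right) = \left(-9 + 64\right) + 18 \left(-12\right) = 55 - 216 = -161$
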